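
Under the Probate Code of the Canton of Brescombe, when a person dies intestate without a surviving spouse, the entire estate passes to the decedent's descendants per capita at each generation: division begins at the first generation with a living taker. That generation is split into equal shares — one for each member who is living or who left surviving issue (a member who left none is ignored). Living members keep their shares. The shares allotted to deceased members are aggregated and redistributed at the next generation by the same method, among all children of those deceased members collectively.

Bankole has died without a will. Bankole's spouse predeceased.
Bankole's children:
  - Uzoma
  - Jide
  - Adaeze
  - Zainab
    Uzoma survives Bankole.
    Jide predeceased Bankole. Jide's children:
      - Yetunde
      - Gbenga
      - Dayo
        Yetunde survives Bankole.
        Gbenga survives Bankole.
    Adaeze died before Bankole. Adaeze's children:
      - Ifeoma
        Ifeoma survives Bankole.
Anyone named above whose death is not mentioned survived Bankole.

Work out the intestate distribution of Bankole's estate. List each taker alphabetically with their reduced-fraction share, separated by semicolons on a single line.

There is no surviving spouse, so the entire estate passes to Bankole's descendants per capita at each generation.
At generation 1 (Uzoma, Jide, Adaeze, Zainab) there are 4 shares of (1)/4 = 1/4 each.
Living: Uzoma and Zainab — each takes 1/4.
Deceased: Jide and Adaeze. Their combined 1/2 is pooled and carried to generation 2.
At generation 2 (Yetunde, Gbenga, Dayo, Ifeoma) there are 4 shares of (1/2)/4 = 1/8 each.
Living: Yetunde, Gbenga, Dayo, and Ifeoma — each takes 1/8.

Dayo 1/8; Gbenga 1/8; Ifeoma 1/8; Uzoma 1/4; Yetunde 1/8; Zainab 1/4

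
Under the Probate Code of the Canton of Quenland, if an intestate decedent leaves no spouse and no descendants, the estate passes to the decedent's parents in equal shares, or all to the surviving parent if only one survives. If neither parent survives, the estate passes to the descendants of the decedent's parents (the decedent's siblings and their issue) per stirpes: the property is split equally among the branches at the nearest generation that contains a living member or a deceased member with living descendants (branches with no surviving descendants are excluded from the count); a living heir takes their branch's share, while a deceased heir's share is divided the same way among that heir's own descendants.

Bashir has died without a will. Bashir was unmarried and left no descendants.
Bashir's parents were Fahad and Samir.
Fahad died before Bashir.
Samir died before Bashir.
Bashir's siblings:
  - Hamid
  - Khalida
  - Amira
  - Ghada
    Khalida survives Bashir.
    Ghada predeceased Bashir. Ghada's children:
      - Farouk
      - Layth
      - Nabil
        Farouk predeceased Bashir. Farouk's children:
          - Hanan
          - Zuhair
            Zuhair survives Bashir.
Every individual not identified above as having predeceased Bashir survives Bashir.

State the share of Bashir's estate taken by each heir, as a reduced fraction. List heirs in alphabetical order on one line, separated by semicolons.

Amira 1/4; Hamid 1/4; Hanan 1/24; Khalida 1/4; Layth 1/12; Nabil 1/12; Zuhair 1/24

Neither parent survives and there are no descendants, so the estate passes to Bashir's siblings and their issue per stirpes.
The estate is divided into 4 equal shares of 1/4 among Hamid, Khalida, Amira, Ghada.
Hamid is living and takes 1/4.
Khalida is living and takes 1/4.
Amira is living and takes 1/4.
Ghada predeceased; the 1/4 allotted to Ghada's branch passes to Ghada's issue by representation.
The 1/4 is divided into 3 equal shares of 1/12 among Farouk, Layth, Nabil.
Farouk predeceased; the 1/12 allotted to Farouk's branch passes to Farouk's issue by representation.
The 1/12 is divided into 2 equal shares of 1/24 among Hanan, Zuhair.
Hanan is living and takes 1/24.
Zuhair is living and takes 1/24.
Layth is living and takes 1/12.
Nabil is living and takes 1/12.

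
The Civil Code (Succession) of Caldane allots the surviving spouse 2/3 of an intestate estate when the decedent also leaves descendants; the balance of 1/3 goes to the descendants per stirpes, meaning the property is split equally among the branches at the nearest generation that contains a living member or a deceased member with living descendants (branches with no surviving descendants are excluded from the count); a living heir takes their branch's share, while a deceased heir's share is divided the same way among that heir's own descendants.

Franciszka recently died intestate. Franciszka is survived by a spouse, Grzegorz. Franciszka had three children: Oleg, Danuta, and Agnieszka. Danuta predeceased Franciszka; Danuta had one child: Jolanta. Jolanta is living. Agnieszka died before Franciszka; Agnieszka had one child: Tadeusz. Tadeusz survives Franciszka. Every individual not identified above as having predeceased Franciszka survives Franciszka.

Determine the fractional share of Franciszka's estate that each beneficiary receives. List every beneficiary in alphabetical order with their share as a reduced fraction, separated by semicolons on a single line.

Grzegorz, as surviving spouse, takes 2/3.
The remaining 1/3 passes to Franciszka's descendants per stirpes.
The 1/3 is divided into 3 equal shares of 1/9 among Oleg, Danuta, Agnieszka.
Oleg is living and takes 1/9.
Danuta predeceased; the 1/9 allotted to Danuta's branch passes to Danuta's issue by representation.
Jolanta is the sole taker at this level and receives the full 1/9.
Agnieszka predeceased; the 1/9 allotted to Agnieszka's branch passes to Agnieszka's issue by representation.
Tadeusz is the sole taker at this level and receives the full 1/9.

Grzegorz 2/3; Jolanta 1/9; Oleg 1/9; Tadeusz 1/9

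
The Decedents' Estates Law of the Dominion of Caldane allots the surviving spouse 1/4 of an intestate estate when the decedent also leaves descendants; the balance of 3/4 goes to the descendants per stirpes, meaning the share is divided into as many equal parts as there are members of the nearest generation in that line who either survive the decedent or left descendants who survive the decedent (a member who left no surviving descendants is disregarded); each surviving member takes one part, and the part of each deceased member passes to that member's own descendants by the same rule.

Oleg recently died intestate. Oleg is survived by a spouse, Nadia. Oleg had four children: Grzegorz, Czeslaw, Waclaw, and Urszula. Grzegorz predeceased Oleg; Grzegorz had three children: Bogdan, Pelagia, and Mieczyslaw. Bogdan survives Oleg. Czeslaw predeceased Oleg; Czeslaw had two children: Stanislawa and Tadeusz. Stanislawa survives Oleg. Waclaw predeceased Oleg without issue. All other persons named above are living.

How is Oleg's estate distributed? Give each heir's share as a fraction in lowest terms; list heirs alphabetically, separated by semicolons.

Nadia, as surviving spouse, takes 1/4.
The remaining 3/4 passes to Oleg's descendants per stirpes.
Waclaw left no surviving issue, so that branch lapses and is disregarded.
The 3/4 is divided into 3 equal shares of 1/4 among Grzegorz, Czeslaw, Urszula.
Grzegorz predeceased; the 1/4 allotted to Grzegorz's branch passes to Grzegorz's issue by representation.
The 1/4 is divided into 3 equal shares of 1/12 among Bogdan, Pelagia, Mieczyslaw.
Bogdan is living and takes 1/12.
Pelagia is living and takes 1/12.
Mieczyslaw is living and takes 1/12.
Czeslaw predeceased; the 1/4 allotted to Czeslaw's branch passes to Czeslaw's issue by representation.
The 1/4 is divided into 2 equal shares of 1/8 among Stanislawa, Tadeusz.
Stanislawa is living and takes 1/8.
Tadeusz is living and takes 1/8.
Urszula is living and takes 1/4.

Bogdan 1/12; Mieczyslaw 1/12; Nadia 1/4; Pelagia 1/12; Stanislawa 1/8; Tadeusz 1/8; Urszula 1/4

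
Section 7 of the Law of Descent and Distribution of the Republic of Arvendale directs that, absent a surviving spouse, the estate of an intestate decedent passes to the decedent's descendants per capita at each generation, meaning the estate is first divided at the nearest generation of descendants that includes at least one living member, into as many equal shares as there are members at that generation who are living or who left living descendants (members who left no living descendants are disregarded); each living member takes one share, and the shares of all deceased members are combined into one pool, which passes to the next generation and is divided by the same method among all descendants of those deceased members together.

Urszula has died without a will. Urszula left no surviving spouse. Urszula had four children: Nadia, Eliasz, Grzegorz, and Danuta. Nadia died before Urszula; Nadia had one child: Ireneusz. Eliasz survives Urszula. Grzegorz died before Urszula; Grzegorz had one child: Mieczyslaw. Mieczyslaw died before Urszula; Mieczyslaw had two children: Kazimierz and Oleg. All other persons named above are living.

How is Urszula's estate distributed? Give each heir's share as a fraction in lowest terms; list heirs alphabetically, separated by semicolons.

There is no surviving spouse, so the entire estate passes to Urszula's descendants per capita at each generation.
At generation 1 (Nadia, Eliasz, Grzegorz, Danuta) there are 4 shares of (1)/4 = 1/4 each.
Living: Eliasz and Danuta — each takes 1/4.
Deceased: Nadia and Grzegorz. Their combined 1/2 is pooled and carried to generation 2.
At generation 2 (Ireneusz, Mieczyslaw) there are 2 shares of (1/2)/2 = 1/4 each.
Living: Ireneusz — each takes 1/4.
Deceased: Mieczyslaw. That 1/4 share is carried to generation 3.
At generation 3 (Kazimierz, Oleg) there are 2 shares of (1/4)/2 = 1/8 each.
Living: Kazimierz and Oleg — each takes 1/8.

Danuta 1/4; Eliasz 1/4; Ireneusz 1/4; Kazimierz 1/8; Oleg 1/8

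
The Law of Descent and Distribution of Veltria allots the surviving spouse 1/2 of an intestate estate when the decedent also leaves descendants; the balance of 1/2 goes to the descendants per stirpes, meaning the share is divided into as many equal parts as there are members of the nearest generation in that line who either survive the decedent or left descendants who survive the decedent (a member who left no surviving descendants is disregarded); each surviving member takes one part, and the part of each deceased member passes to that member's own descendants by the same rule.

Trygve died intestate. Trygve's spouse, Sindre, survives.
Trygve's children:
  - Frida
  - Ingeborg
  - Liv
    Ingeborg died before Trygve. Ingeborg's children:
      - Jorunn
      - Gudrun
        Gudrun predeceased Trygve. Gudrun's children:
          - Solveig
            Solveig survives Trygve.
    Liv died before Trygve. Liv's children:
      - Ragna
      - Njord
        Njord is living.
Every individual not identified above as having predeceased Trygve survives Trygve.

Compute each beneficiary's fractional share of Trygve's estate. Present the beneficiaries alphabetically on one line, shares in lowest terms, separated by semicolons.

Sindre, as surviving spouse, takes 1/2.
The remaining 1/2 passes to Trygve's descendants per stirpes.
The 1/2 is divided into 3 equal shares of 1/6 among Frida, Ingeborg, Liv.
Frida is living and takes 1/6.
Ingeborg predeceased; the 1/6 allotted to Ingeborg's branch passes to Ingeborg's issue by representation.
The 1/6 is divided into 2 equal shares of 1/12 among Jorunn, Gudrun.
Jorunn is living and takes 1/12.
Gudrun predeceased; the 1/12 allotted to Gudrun's branch passes to Gudrun's issue by representation.
Solveig is the sole taker at this level and receives the full 1/12.
Liv predeceased; the 1/6 allotted to Liv's branch passes to Liv's issue by representation.
The 1/6 is divided into 2 equal shares of 1/12 among Ragna, Njord.
Ragna is living and takes 1/12.
Njord is living and takes 1/12.

Frida 1/6; Jorunn 1/12; Njord 1/12; Ragna 1/12; Sindre 1/2; Solveig 1/12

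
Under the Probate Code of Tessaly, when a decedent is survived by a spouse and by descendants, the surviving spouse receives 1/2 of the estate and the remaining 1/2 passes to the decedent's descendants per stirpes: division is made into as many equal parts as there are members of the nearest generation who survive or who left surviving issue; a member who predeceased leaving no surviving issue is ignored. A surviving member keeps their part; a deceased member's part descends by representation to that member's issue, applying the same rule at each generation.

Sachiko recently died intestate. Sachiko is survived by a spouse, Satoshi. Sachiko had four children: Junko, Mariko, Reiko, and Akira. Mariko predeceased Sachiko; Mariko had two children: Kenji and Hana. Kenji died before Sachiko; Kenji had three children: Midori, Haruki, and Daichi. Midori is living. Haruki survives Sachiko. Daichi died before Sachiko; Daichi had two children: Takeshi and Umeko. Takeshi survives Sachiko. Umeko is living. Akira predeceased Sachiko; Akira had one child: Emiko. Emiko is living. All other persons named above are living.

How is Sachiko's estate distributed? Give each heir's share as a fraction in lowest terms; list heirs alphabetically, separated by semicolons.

Emiko 1/8; Hana 1/16; Haruki 1/48; Junko 1/8; Midori 1/48; Reiko 1/8; Satoshi 1/2; Takeshi 1/96; Umeko 1/96

Satoshi, as surviving spouse, takes 1/2.
The remaining 1/2 passes to Sachiko's descendants per stirpes.
The 1/2 is divided into 4 equal shares of 1/8 among Junko, Mariko, Reiko, Akira.
Junko is living and takes 1/8.
Mariko predeceased; the 1/8 allotted to Mariko's branch passes to Mariko's issue by representation.
The 1/8 is divided into 2 equal shares of 1/16 among Kenji, Hana.
Kenji predeceased; the 1/16 allotted to Kenji's branch passes to Kenji's issue by representation.
The 1/16 is divided into 3 equal shares of 1/48 among Midori, Haruki, Daichi.
Midori is living and takes 1/48.
Haruki is living and takes 1/48.
Daichi predeceased; the 1/48 allotted to Daichi's branch passes to Daichi's issue by representation.
The 1/48 is divided into 2 equal shares of 1/96 among Takeshi, Umeko.
Takeshi is living and takes 1/96.
Umeko is living and takes 1/96.
Hana is living and takes 1/16.
Reiko is living and takes 1/8.
Akira predeceased; the 1/8 allotted to Akira's branch passes to Akira's issue by representation.
Emiko is the sole taker at this level and receives the full 1/8.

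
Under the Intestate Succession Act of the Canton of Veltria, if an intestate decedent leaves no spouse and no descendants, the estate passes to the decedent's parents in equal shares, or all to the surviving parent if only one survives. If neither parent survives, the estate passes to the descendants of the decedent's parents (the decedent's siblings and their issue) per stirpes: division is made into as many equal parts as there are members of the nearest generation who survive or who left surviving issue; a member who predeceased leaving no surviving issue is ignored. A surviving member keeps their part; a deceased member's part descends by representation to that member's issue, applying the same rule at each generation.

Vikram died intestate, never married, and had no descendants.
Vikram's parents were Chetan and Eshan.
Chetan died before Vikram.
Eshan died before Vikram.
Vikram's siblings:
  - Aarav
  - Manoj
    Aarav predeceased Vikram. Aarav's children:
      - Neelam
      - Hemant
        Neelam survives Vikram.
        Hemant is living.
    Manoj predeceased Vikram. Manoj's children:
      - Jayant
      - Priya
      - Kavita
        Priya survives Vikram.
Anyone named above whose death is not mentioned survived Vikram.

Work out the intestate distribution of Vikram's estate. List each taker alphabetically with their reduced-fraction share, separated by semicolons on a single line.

Neither parent survives and there are no descendants, so the estate passes to Vikram's siblings and their issue per stirpes.
The estate is divided into 2 equal shares of 1/2 among Aarav, Manoj.
Aarav predeceased; the 1/2 allotted to Aarav's branch passes to Aarav's issue by representation.
The 1/2 is divided into 2 equal shares of 1/4 among Neelam, Hemant.
Neelam is living and takes 1/4.
Hemant is living and takes 1/4.
Manoj predeceased; the 1/2 allotted to Manoj's branch passes to Manoj's issue by representation.
The 1/2 is divided into 3 equal shares of 1/6 among Jayant, Priya, Kavita.
Jayant is living and takes 1/6.
Priya is living and takes 1/6.
Kavita is living and takes 1/6.

Hemant 1/4; Jayant 1/6; Kavita 1/6; Neelam 1/4; Priya 1/6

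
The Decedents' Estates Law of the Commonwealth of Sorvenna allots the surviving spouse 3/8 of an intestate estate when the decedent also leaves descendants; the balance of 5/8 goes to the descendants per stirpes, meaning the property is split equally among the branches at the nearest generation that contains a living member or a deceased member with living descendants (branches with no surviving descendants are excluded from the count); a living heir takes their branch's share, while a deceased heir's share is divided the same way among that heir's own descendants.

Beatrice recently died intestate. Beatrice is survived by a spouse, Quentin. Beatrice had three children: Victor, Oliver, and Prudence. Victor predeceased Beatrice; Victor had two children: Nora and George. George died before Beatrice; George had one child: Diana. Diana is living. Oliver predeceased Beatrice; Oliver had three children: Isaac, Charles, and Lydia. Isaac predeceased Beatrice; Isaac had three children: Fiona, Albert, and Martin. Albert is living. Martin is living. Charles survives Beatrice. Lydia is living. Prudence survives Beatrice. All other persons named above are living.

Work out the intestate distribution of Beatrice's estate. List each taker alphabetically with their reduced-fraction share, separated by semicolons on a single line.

Quentin, as surviving spouse, takes 3/8.
The remaining 5/8 passes to Beatrice's descendants per stirpes.
The 5/8 is divided into 3 equal shares of 5/24 among Victor, Oliver, Prudence.
Victor predeceased; the 5/24 allotted to Victor's branch passes to Victor's issue by representation.
The 5/24 is divided into 2 equal shares of 5/48 among Nora, George.
Nora is living and takes 5/48.
George predeceased; the 5/48 allotted to George's branch passes to George's issue by representation.
Diana is the sole taker at this level and receives the full 5/48.
Oliver predeceased; the 5/24 allotted to Oliver's branch passes to Oliver's issue by representation.
The 5/24 is divided into 3 equal shares of 5/72 among Isaac, Charles, Lydia.
Isaac predeceased; the 5/72 allotted to Isaac's branch passes to Isaac's issue by representation.
The 5/72 is divided into 3 equal shares of 5/216 among Fiona, Albert, Martin.
Fiona is living and takes 5/216.
Albert is living and takes 5/216.
Martin is living and takes 5/216.
Charles is living and takes 5/72.
Lydia is living and takes 5/72.
Prudence is living and takes 5/24.

Albert 5/216; Charles 5/72; Diana 5/48; Fiona 5/216; Lydia 5/72; Martin 5/216; Nora 5/48; Prudence 5/24; Quentin 3/8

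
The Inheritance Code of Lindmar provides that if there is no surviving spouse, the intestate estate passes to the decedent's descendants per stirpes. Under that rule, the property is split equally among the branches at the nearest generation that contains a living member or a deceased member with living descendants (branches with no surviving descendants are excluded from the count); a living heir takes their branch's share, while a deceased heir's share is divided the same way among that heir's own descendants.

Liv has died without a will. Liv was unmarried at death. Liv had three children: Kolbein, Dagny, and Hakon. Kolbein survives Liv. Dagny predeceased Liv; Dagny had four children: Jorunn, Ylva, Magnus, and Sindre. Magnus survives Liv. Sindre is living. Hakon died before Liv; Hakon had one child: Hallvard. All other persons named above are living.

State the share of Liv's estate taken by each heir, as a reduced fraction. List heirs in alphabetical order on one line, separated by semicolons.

Hallvard 1/3; Jorunn 1/12; Kolbein 1/3; Magnus 1/12; Sindre 1/12; Ylva 1/12

There is no surviving spouse, so the entire estate passes to Liv's descendants per stirpes.
The estate is divided into 3 equal shares of 1/3 among Kolbein, Dagny, Hakon.
Kolbein is living and takes 1/3.
Dagny predeceased; the 1/3 allotted to Dagny's branch passes to Dagny's issue by representation.
The 1/3 is divided into 4 equal shares of 1/12 among Jorunn, Ylva, Magnus, Sindre.
Jorunn is living and takes 1/12.
Ylva is living and takes 1/12.
Magnus is living and takes 1/12.
Sindre is living and takes 1/12.
Hakon predeceased; the 1/3 allotted to Hakon's branch passes to Hakon's issue by representation.
Hallvard is the sole taker at this level and receives the full 1/3.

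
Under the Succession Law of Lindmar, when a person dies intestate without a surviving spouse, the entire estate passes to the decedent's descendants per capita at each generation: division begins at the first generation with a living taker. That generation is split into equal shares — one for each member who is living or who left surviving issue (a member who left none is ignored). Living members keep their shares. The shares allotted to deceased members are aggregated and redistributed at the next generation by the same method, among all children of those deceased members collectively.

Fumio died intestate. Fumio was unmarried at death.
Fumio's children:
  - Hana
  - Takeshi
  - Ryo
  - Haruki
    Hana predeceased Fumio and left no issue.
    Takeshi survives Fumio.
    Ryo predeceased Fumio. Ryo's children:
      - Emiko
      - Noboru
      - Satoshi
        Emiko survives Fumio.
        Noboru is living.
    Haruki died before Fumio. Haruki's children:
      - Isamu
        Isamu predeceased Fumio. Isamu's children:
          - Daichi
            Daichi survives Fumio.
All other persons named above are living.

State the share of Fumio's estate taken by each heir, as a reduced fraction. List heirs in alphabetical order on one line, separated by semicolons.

Daichi 1/6; Emiko 1/6; Noboru 1/6; Satoshi 1/6; Takeshi 1/3

There is no surviving spouse, so the entire estate passes to Fumio's descendants per capita at each generation.
At generation 1 (Takeshi, Ryo, Haruki) there are 3 shares of (1)/3 = 1/3 each.
Living: Takeshi — each takes 1/3.
Deceased: Ryo and Haruki. Their combined 2/3 is pooled and carried to generation 2.
At generation 2 (Emiko, Noboru, Satoshi, Isamu) there are 4 shares of (2/3)/4 = 1/6 each.
Living: Emiko, Noboru, and Satoshi — each takes 1/6.
Deceased: Isamu. That 1/6 share is carried to generation 3.
At generation 3 (Daichi) there are 1 shares of (1/6)/1 = 1/6 each.
Living: Daichi — each takes 1/6.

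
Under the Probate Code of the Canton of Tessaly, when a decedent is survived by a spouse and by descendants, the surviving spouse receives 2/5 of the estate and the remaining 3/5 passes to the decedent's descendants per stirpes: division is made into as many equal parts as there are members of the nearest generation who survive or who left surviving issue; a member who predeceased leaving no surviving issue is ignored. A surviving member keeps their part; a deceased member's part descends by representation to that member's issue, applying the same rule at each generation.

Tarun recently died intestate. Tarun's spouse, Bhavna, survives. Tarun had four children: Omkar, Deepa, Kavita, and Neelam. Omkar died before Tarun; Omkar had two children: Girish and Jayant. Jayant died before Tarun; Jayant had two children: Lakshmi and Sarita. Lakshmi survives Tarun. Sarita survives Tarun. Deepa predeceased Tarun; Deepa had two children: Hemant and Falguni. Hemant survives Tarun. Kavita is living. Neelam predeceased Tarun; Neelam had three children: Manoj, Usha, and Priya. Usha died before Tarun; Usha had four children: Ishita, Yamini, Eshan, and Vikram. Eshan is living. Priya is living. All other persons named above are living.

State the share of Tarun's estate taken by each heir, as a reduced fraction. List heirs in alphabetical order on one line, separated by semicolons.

Bhavna, as surviving spouse, takes 2/5.
The remaining 3/5 passes to Tarun's descendants per stirpes.
The 3/5 is divided into 4 equal shares of 3/20 among Omkar, Deepa, Kavita, Neelam.
Omkar predeceased; the 3/20 allotted to Omkar's branch passes to Omkar's issue by representation.
The 3/20 is divided into 2 equal shares of 3/40 among Girish, Jayant.
Girish is living and takes 3/40.
Jayant predeceased; the 3/40 allotted to Jayant's branch passes to Jayant's issue by representation.
The 3/40 is divided into 2 equal shares of 3/80 among Lakshmi, Sarita.
Lakshmi is living and takes 3/80.
Sarita is living and takes 3/80.
Deepa predeceased; the 3/20 allotted to Deepa's branch passes to Deepa's issue by representation.
The 3/20 is divided into 2 equal shares of 3/40 among Hemant, Falguni.
Hemant is living and takes 3/40.
Falguni is living and takes 3/40.
Kavita is living and takes 3/20.
Neelam predeceased; the 3/20 allotted to Neelam's branch passes to Neelam's issue by representation.
The 3/20 is divided into 3 equal shares of 1/20 among Manoj, Usha, Priya.
Manoj is living and takes 1/20.
Usha predeceased; the 1/20 allotted to Usha's branch passes to Usha's issue by representation.
The 1/20 is divided into 4 equal shares of 1/80 among Ishita, Yamini, Eshan, Vikram.
Ishita is living and takes 1/80.
Yamini is living and takes 1/80.
Eshan is living and takes 1/80.
Vikram is living and takes 1/80.
Priya is living and takes 1/20.

Bhavna 2/5; Eshan 1/80; Falguni 3/40; Girish 3/40; Hemant 3/40; Ishita 1/80; Kavita 3/20; Lakshmi 3/80; Manoj 1/20; Priya 1/20; Sarita 3/80; Vikram 1/80; Yamini 1/80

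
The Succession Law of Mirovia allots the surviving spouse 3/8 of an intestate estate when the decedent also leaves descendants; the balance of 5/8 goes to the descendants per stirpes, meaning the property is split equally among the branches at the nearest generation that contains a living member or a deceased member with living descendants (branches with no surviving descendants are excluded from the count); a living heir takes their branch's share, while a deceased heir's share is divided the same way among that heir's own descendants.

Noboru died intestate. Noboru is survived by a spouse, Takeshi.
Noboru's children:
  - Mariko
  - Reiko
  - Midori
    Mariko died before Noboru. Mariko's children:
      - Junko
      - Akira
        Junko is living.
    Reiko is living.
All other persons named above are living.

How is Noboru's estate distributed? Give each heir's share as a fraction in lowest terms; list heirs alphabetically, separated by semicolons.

Akira 5/48; Junko 5/48; Midori 5/24; Reiko 5/24; Takeshi 3/8

Takeshi, as surviving spouse, takes 3/8.
The remaining 5/8 passes to Noboru's descendants per stirpes.
The 5/8 is divided into 3 equal shares of 5/24 among Mariko, Reiko, Midori.
Mariko predeceased; the 5/24 allotted to Mariko's branch passes to Mariko's issue by representation.
The 5/24 is divided into 2 equal shares of 5/48 among Junko, Akira.
Junko is living and takes 5/48.
Akira is living and takes 5/48.
Reiko is living and takes 5/24.
Midori is living and takes 5/24.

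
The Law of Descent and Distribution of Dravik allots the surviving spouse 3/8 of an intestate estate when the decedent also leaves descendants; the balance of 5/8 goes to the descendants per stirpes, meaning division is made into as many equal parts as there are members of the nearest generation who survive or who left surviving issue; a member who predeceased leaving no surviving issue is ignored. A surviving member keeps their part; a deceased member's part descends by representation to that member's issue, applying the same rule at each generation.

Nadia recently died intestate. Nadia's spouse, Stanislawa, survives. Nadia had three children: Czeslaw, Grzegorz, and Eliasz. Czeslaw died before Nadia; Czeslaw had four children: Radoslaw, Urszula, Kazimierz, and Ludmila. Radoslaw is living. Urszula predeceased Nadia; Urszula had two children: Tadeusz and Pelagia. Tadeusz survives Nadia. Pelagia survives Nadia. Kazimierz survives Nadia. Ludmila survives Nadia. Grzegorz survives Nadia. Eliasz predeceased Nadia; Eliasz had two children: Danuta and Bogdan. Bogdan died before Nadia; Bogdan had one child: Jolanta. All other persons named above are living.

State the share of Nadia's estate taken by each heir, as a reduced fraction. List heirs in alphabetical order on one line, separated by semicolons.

Stanislawa, as surviving spouse, takes 3/8.
The remaining 5/8 passes to Nadia's descendants per stirpes.
The 5/8 is divided into 3 equal shares of 5/24 among Czeslaw, Grzegorz, Eliasz.
Czeslaw predeceased; the 5/24 allotted to Czeslaw's branch passes to Czeslaw's issue by representation.
The 5/24 is divided into 4 equal shares of 5/96 among Radoslaw, Urszula, Kazimierz, Ludmila.
Radoslaw is living and takes 5/96.
Urszula predeceased; the 5/96 allotted to Urszula's branch passes to Urszula's issue by representation.
The 5/96 is divided into 2 equal shares of 5/192 among Tadeusz, Pelagia.
Tadeusz is living and takes 5/192.
Pelagia is living and takes 5/192.
Kazimierz is living and takes 5/96.
Ludmila is living and takes 5/96.
Grzegorz is living and takes 5/24.
Eliasz predeceased; the 5/24 allotted to Eliasz's branch passes to Eliasz's issue by representation.
The 5/24 is divided into 2 equal shares of 5/48 among Danuta, Bogdan.
Danuta is living and takes 5/48.
Bogdan predeceased; the 5/48 allotted to Bogdan's branch passes to Bogdan's issue by representation.
Jolanta is the sole taker at this level and receives the full 5/48.

Danuta 5/48; Grzegorz 5/24; Jolanta 5/48; Kazimierz 5/96; Ludmila 5/96; Pelagia 5/192; Radoslaw 5/96; Stanislawa 3/8; Tadeusz 5/192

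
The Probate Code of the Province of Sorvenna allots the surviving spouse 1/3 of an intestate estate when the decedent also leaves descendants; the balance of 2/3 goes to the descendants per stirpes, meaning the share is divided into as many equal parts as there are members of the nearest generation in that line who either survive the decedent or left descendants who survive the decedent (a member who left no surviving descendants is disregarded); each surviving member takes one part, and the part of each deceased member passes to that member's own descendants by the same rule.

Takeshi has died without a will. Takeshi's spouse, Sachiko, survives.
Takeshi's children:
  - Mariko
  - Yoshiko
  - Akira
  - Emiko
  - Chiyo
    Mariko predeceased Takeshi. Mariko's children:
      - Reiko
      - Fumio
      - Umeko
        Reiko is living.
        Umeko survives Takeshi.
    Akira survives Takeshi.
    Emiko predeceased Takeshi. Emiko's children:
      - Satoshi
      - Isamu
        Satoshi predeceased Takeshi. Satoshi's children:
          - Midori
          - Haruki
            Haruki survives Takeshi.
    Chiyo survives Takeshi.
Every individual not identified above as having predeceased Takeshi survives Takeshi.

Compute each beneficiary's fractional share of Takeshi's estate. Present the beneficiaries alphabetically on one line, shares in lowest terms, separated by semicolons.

Sachiko, as surviving spouse, takes 1/3.
The remaining 2/3 passes to Takeshi's descendants per stirpes.
The 2/3 is divided into 5 equal shares of 2/15 among Mariko, Yoshiko, Akira, Emiko, Chiyo.
Mariko predeceased; the 2/15 allotted to Mariko's branch passes to Mariko's issue by representation.
The 2/15 is divided into 3 equal shares of 2/45 among Reiko, Fumio, Umeko.
Reiko is living and takes 2/45.
Fumio is living and takes 2/45.
Umeko is living and takes 2/45.
Yoshiko is living and takes 2/15.
Akira is living and takes 2/15.
Emiko predeceased; the 2/15 allotted to Emiko's branch passes to Emiko's issue by representation.
The 2/15 is divided into 2 equal shares of 1/15 among Satoshi, Isamu.
Satoshi predeceased; the 1/15 allotted to Satoshi's branch passes to Satoshi's issue by representation.
The 1/15 is divided into 2 equal shares of 1/30 among Midori, Haruki.
Midori is living and takes 1/30.
Haruki is living and takes 1/30.
Isamu is living and takes 1/15.
Chiyo is living and takes 2/15.

Akira 2/15; Chiyo 2/15; Fumio 2/45; Haruki 1/30; Isamu 1/15; Midori 1/30; Reiko 2/45; Sachiko 1/3; Umeko 2/45; Yoshiko 2/15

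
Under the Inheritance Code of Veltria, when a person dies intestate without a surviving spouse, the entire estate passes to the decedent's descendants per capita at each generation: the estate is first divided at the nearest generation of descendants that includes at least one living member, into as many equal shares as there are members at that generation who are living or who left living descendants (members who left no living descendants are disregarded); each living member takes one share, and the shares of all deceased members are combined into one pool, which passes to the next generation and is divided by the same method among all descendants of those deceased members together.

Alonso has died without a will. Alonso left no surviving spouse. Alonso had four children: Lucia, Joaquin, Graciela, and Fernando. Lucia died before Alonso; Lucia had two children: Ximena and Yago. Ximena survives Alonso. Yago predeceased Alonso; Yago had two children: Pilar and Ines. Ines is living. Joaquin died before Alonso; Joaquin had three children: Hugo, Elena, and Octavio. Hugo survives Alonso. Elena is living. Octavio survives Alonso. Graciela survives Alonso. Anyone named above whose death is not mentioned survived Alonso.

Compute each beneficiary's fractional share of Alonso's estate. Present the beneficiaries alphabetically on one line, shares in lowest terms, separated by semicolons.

Elena 1/10; Fernando 1/4; Graciela 1/4; Hugo 1/10; Ines 1/20; Octavio 1/10; Pilar 1/20; Ximena 1/10

There is no surviving spouse, so the entire estate passes to Alonso's descendants per capita at each generation.
At generation 1 (Lucia, Joaquin, Graciela, Fernando) there are 4 shares of (1)/4 = 1/4 each.
Living: Graciela and Fernando — each takes 1/4.
Deceased: Lucia and Joaquin. Their combined 1/2 is pooled and carried to generation 2.
At generation 2 (Ximena, Yago, Hugo, Elena, Octavio) there are 5 shares of (1/2)/5 = 1/10 each.
Living: Ximena, Hugo, Elena, and Octavio — each takes 1/10.
Deceased: Yago. That 1/10 share is carried to generation 3.
At generation 3 (Pilar, Ines) there are 2 shares of (1/10)/2 = 1/20 each.
Living: Pilar and Ines — each takes 1/20.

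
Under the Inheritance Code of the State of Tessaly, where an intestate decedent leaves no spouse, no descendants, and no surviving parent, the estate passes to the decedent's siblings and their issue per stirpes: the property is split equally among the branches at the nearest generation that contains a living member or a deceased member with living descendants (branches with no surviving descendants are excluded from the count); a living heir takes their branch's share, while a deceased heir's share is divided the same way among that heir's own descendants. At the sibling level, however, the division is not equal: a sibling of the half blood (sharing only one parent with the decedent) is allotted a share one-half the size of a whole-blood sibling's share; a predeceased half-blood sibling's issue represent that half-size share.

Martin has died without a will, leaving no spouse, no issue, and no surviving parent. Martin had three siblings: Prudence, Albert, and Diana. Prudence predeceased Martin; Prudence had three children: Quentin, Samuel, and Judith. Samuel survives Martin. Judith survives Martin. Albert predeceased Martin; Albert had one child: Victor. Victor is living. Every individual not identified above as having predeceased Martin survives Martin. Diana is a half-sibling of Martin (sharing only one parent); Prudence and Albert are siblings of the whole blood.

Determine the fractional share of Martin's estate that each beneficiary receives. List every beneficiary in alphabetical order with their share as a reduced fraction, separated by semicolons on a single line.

Diana 1/5; Judith 2/15; Quentin 2/15; Samuel 2/15; Victor 2/5

No spouse, descendants, or parent survives, so the estate passes to Martin's siblings per stirpes.
Half-blood siblings count for one-half the weight of whole-blood siblings at the initial division.
Dividing 1 in proportion to weights (total weight 5/2): Prudence (weight 1) → 2/5; Albert (weight 1) → 2/5; Diana (weight 1/2) → 1/5.
Prudence predeceased; the 2/5 allotted to Prudence's branch passes to Prudence's issue by representation.
The 2/5 is divided into 3 equal shares of 2/15 among Quentin, Samuel, Judith.
Quentin is living and takes 2/15.
Samuel is living and takes 2/15.
Judith is living and takes 2/15.
Albert predeceased; the 2/5 allotted to Albert's branch passes to Albert's issue by representation.
Victor is the sole taker at this level and receives the full 2/5.
Diana is living and takes 1/5.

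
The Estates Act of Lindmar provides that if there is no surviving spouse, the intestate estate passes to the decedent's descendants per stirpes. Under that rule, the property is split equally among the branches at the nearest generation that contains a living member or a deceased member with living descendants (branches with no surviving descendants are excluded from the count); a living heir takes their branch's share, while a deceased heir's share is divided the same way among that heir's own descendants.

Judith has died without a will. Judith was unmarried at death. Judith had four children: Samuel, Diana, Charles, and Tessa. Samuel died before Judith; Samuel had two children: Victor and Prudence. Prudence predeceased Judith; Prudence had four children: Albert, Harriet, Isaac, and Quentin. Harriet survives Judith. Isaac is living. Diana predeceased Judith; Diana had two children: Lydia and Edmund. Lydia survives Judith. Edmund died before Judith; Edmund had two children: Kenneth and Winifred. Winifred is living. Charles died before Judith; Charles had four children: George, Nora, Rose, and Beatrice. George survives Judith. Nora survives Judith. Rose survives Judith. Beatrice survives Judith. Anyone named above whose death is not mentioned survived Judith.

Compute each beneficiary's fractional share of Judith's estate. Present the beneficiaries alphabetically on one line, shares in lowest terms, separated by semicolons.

There is no surviving spouse, so the entire estate passes to Judith's descendants per stirpes.
The estate is divided into 4 equal shares of 1/4 among Samuel, Diana, Charles, Tessa.
Samuel predeceased; the 1/4 allotted to Samuel's branch passes to Samuel's issue by representation.
The 1/4 is divided into 2 equal shares of 1/8 among Victor, Prudence.
Victor is living and takes 1/8.
Prudence predeceased; the 1/8 allotted to Prudence's branch passes to Prudence's issue by representation.
The 1/8 is divided into 4 equal shares of 1/32 among Albert, Harriet, Isaac, Quentin.
Albert is living and takes 1/32.
Harriet is living and takes 1/32.
Isaac is living and takes 1/32.
Quentin is living and takes 1/32.
Diana predeceased; the 1/4 allotted to Diana's branch passes to Diana's issue by representation.
The 1/4 is divided into 2 equal shares of 1/8 among Lydia, Edmund.
Lydia is living and takes 1/8.
Edmund predeceased; the 1/8 allotted to Edmund's branch passes to Edmund's issue by representation.
The 1/8 is divided into 2 equal shares of 1/16 among Kenneth, Winifred.
Kenneth is living and takes 1/16.
Winifred is living and takes 1/16.
Charles predeceased; the 1/4 allotted to Charles's branch passes to Charles's issue by representation.
The 1/4 is divided into 4 equal shares of 1/16 among George, Nora, Rose, Beatrice.
George is living and takes 1/16.
Nora is living and takes 1/16.
Rose is living and takes 1/16.
Beatrice is living and takes 1/16.
Tessa is living and takes 1/4.

Albert 1/32; Beatrice 1/16; George 1/16; Harriet 1/32; Isaac 1/32; Kenneth 1/16; Lydia 1/8; Nora 1/16; Quentin 1/32; Rose 1/16; Tessa 1/4; Victor 1/8; Winifred 1/16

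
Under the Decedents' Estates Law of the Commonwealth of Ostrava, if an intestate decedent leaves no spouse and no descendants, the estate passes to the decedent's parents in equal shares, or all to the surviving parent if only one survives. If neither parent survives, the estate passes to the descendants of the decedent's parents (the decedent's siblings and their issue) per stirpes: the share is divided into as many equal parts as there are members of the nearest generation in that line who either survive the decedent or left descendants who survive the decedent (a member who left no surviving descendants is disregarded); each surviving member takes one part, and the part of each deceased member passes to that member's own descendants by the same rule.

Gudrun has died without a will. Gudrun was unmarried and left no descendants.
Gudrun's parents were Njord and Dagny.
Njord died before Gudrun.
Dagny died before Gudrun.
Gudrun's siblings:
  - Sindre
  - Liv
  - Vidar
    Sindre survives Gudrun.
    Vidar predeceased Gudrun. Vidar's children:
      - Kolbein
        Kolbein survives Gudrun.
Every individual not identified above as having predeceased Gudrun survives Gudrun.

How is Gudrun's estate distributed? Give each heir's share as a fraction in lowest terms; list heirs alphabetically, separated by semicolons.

Neither parent survives and there are no descendants, so the estate passes to Gudrun's siblings and their issue per stirpes.
The estate is divided into 3 equal shares of 1/3 among Sindre, Liv, Vidar.
Sindre is living and takes 1/3.
Liv is living and takes 1/3.
Vidar predeceased; the 1/3 allotted to Vidar's branch passes to Vidar's issue by representation.
Kolbein is the sole taker at this level and receives the full 1/3.

Kolbein 1/3; Liv 1/3; Sindre 1/3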